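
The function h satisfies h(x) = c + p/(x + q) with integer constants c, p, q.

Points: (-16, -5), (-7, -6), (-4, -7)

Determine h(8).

(h(x) − c)(x + q) = p for each data point; the three points give a linear system in c and q, then p follows.
Solving: c = -4, q = -2, p = 18, so h(x) = -4 + 18/(x − 2).
Then h(8) = -4 + 18/6 = -1.

-1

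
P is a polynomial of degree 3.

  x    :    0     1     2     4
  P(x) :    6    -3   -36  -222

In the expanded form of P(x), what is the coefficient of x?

-1

Write P(x) = ax³ + bx² + cx + d; the 4 given values yield a linear system in the 4 coefficients.
Solving, P(x) = -2x³ - 6x² - x + 6.
The coefficient of x is -1.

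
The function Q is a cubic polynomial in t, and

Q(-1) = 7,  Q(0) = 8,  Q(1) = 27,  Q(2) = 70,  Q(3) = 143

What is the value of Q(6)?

First differences: 1, 19, 43, 73. Second differences: 18, 24, 30. Third differences: 6, 6.
Level-3 differences are constant, so Q has degree 3.
Fitting a degree-3 polynomial gives Q(t) = t³ + 9t² + 9t + 8.
Then Q(6) = 602.

602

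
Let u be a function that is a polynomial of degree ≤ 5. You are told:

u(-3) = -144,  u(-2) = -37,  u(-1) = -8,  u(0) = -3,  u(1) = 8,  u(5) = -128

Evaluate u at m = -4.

Write u(m) = am^5 + bm^4 + cm³ + dm² + em + p; the 6 given values yield a linear system in the 6 coefficients.
Solving, the leading coefficient vanishes, and u(m) = -m^4 + 3m³ + 4m² + 5m - 3.
Then u(-4) = -407.

-407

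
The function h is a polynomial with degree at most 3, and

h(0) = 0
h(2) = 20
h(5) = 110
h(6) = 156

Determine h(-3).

30

Write h(k) = ak³ + bk² + ck + d; the 4 given values yield a linear system in the 4 coefficients.
Solving, the leading coefficient vanishes, and h(k) = 4k² + 2k.
Then h(-3) = 30.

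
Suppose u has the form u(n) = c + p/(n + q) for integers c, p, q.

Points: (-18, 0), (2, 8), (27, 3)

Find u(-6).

-8

(u(n) − c)(n + q) = p for each data point; the three points give a linear system in c and q, then p follows.
Solving: c = 2, q = 3, p = 30, so u(n) = 2 + 30/(n + 3).
Then u(-6) = 2 + 30/(-3) = -8.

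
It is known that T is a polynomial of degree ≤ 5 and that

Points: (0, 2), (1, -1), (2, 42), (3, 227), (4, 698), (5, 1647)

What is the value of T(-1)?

First differences: -3, 43, 185, 471, 949. Second differences: 46, 142, 286, 478. Third differences: 96, 144, 192. Fourth differences: 48, 48.
Level-4 differences are constant, so T has degree 4.
Fitting a degree-4 polynomial gives T(n) = 2n^4 + 4n³ - 3n² - 6n + 2.
Then T(-1) = 3.

3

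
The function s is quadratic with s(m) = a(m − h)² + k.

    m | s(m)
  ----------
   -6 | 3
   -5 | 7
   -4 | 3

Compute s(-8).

-29

First differences 4, -4; second difference -8 = 2a, so a = -4.
Expanding, the m-coefficient is −2ah = 8h; matching it to the data gives h = -5, and then k = 7.
So s(m) = -4(m + 5)² + 7.
s(-8) = -4·(-3)² + 7 = -29.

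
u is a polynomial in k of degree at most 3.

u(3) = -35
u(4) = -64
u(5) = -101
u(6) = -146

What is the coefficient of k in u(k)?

-1

Write u(k) = ak³ + bk² + ck + d; the 4 given values yield a linear system in the 4 coefficients.
Solving, the leading coefficient vanishes, and u(k) = -4k² - k + 4.
The coefficient of k is -1.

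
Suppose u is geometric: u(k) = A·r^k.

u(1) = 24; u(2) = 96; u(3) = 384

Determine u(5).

6144

Consecutive ratio: 96/24 = 4, and 384/96 = 4, so r = 4.
Then A·4^1 = 24 gives A = 6, and u(k) = 6·4^k.
u(5) = 6·4^5 = 6144.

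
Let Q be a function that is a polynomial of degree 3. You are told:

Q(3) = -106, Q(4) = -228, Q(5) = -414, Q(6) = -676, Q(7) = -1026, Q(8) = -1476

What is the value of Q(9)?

-2038

First differences: -122, -186, -262, -350, -450. Second differences: -64, -76, -88, -100. Third differences: -12, -12, -12.
Level-3 differences are constant, so Q has degree 3.
Fitting a degree-3 polynomial gives Q(k) = -2k³ - 8k² + 8k - 4.
Then Q(9) = -2038.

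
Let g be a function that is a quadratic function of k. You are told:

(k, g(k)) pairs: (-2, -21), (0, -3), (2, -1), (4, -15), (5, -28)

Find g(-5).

-78

Write g(k) = ak² + bk + c; the 5 given values yield a linear system in the 3 coefficients.
Solving, g(k) = -2k² + 5k - 3.
Then g(-5) = -78.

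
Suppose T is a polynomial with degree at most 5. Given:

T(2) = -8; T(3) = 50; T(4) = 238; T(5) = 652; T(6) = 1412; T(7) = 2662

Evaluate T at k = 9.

Write T(k) = ak^5 + bk^4 + ck³ + dk² + ek + p; the 6 given values yield a linear system in the 6 coefficients.
Solving, the leading coefficient vanishes, and T(k) = k^4 + 2k³ - 8k² - 5k + 2.
Then T(9) = 7328.

7328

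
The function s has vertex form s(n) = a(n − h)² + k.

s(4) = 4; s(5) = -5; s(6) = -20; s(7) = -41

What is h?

First differences -9, -15, -21; second difference -6 = 2a, so a = -3.
Expanding, the n-coefficient is −2ah = 6h; matching it to the data gives h = 3, and then k = 7.
So s(n) = -3(n − 3)² + 7.
Hence h = 3.

3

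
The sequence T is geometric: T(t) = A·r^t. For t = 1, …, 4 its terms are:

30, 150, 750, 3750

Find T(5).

Consecutive ratio: 150/30 = 5, and 750/150 = 5, so r = 5.
Then A·5^1 = 30 gives A = 6, and T(t) = 6·5^t.
T(5) = 6·5^5 = 18750.

18750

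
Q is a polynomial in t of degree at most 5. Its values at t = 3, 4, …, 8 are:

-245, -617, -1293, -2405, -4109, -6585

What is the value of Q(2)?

-69

Write Q(t) = at^5 + bt^4 + ct³ + dt² + et + p; the 6 given values yield a linear system in the 6 coefficients.
Solving, the leading coefficient vanishes, and Q(t) = -t^4 - 4t³ - 7t² + 7.
Then Q(2) = -69.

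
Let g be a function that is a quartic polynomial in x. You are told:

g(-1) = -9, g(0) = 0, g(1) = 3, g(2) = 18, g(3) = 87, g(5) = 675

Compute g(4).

276

Write g(x) = ax^4 + bx³ + cx² + dx + e; the 6 given values yield a linear system in the 5 coefficients.
Solving, g(x) = x^4 + x³ - 4x² + 5x.
Then g(4) = 276.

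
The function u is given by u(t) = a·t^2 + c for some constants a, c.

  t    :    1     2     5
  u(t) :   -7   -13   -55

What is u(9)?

-167

From u(1) = -7 and u(2) = -13: 1a + c = -7 and 4a + c = -13.
Subtracting: 3a = -6, so a = -2; then c = -7 − (-2)·1 = -5.
So u(t) = -2t² − 5, and u(9) = -167.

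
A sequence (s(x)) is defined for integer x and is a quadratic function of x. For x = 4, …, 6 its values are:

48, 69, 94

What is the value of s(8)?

156

Write s(x) = ax² + bx + c; the 3 given values yield a linear system in the 3 coefficients.
Solving, s(x) = 2x² + 3x + 4.
Then s(8) = 156.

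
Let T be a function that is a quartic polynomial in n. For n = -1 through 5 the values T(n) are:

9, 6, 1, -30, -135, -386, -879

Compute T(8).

-5130

Write T(n) = an^4 + bn³ + cn² + dn + e; the 7 given values yield a linear system in the 5 coefficients.
Solving, T(n) = -n^4 - 2n³ - 2n + 6.
Then T(8) = -5130.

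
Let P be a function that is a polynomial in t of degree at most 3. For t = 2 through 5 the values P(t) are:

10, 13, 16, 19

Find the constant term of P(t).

4

First differences: 3, 3, 3.
Level-1 differences are constant, so P has degree 1.
Fitting a degree-1 polynomial gives P(t) = 3t + 4.
The constant term is P(0) = 4.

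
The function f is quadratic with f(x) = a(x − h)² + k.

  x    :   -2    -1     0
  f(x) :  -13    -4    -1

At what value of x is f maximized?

First differences 9, 3; second difference -6 = 2a, so a = -3.
Expanding, the x-coefficient is −2ah = 6h; matching it to the data gives h = 0, and then k = -1.
So f(x) = -3(x + 0)² − 1.
Hence h = 0.

0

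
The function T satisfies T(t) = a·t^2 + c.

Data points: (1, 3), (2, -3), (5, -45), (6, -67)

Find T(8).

-123

From T(1) = 3 and T(2) = -3: 1a + c = 3 and 4a + c = -3.
Subtracting: 3a = -6, so a = -2; then c = 3 − (-2)·1 = 5.
So T(t) = -2t² + 5, and T(8) = -123.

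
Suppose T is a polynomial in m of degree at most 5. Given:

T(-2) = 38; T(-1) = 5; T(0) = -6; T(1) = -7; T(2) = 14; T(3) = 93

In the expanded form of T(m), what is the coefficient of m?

First differences: -33, -11, -1, 21, 79. Second differences: 22, 10, 22, 58. Third differences: -12, 12, 36. Fourth differences: 24, 24.
Level-4 differences are constant, so T has degree 4.
Fitting a degree-4 polynomial gives T(m) = m^4 + 4m² - 6m - 6.
The coefficient of m is -6.

-6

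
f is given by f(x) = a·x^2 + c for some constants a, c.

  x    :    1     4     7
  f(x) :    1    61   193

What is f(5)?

From f(1) = 1 and f(4) = 61: 1a + c = 1 and 16a + c = 61.
Subtracting: 15a = 60, so a = 4; then c = 1 − 4·1 = -3.
So f(x) = 4x² − 3, and f(5) = 97.

97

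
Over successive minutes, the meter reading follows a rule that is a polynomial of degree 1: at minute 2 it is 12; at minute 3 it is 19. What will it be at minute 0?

-2

Write the value at m as u(m).
Write u(m) = am + b; the 2 given values yield a linear system in the 2 coefficients.
Solving, u(m) = 7m - 2.
Then u(0) = -2.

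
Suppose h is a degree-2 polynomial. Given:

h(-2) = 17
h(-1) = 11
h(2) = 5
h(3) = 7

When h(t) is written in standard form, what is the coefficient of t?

-3

Write h(t) = at² + bt + c; the 4 given values yield a linear system in the 3 coefficients.
Solving, h(t) = t² - 3t + 7.
The coefficient of t is -3.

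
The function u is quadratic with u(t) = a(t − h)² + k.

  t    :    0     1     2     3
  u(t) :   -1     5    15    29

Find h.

-1

First differences 6, 10, 14; second difference 4 = 2a, so a = 2.
Expanding, the t-coefficient is −2ah = -4h; matching it to the data gives h = -1, and then k = -3.
So u(t) = 2(t + 1)² − 3.
Hence h = -1.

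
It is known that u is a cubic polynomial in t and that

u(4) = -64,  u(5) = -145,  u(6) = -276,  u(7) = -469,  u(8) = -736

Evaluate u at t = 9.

First differences: -81, -131, -193, -267. Second differences: -50, -62, -74. Third differences: -12, -12.
Level-3 differences are constant, so u has degree 3.
Fitting a degree-3 polynomial gives u(t) = -2t³ + 5t² - 4t.
Then u(9) = -1089.

-1089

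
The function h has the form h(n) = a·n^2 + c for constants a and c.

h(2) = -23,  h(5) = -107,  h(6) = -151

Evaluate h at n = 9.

From h(2) = -23 and h(5) = -107: 4a + c = -23 and 25a + c = -107.
Subtracting: 21a = -84, so a = -4; then c = -23 − (-4)·4 = -7.
So h(n) = -4n² − 7, and h(9) = -331.

-331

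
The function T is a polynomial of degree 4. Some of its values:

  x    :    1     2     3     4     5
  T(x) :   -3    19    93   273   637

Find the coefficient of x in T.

Write T(x) = ax^4 + bx³ + cx² + dx + e; the 5 given values yield a linear system in the 5 coefficients.
Solving, T(x) = x^4 - x³ + 7x² - 7x - 3.
The coefficient of x is -7.

-7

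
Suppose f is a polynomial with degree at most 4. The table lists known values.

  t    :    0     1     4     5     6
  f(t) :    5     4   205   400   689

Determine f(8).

1621

Write f(t) = at^4 + bt³ + ct² + dt + e; the 5 given values yield a linear system in the 5 coefficients.
Solving, the leading coefficient vanishes, and f(t) = 3t³ + 2t² - 6t + 5.
Then f(8) = 1621.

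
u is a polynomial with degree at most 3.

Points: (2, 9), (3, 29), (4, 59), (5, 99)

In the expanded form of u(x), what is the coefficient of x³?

Write u(x) = ax³ + bx² + cx + d; the 4 given values yield a linear system in the 4 coefficients.
Solving, the leading coefficient vanishes, and u(x) = 5x² - 5x - 1.
The coefficient of x³ is 0.

0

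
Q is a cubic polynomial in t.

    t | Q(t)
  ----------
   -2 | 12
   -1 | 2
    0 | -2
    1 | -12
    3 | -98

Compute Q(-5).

198

Write Q(t) = at³ + bt² + ct + d; the 5 given values yield a linear system in the 4 coefficients.
Solving, Q(t) = -2t³ - 3t² - 5t - 2.
Then Q(-5) = 198.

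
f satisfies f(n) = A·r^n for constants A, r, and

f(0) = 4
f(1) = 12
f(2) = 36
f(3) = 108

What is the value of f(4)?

324

Consecutive ratio: 12/4 = 3, and 36/12 = 3, so r = 3.
Then A·3^0 = 4 gives A = 4, and f(n) = 4·3^n.
f(4) = 4·3^4 = 324.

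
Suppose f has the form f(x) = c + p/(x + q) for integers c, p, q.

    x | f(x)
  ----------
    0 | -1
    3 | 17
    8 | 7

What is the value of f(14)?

(f(x) − c)(x + q) = p for each data point; the three points give a linear system in c and q, then p follows.
Solving: c = 5, q = -2, p = 12, so f(x) = 5 + 12/(x − 2).
Then f(14) = 5 + 12/12 = 6.

6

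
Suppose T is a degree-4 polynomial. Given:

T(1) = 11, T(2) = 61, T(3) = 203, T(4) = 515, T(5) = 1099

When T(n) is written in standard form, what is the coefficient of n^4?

Write T(n) = an^4 + bn³ + cn² + dn + e; the 5 given values yield a linear system in the 5 coefficients.
Solving, T(n) = n^4 + 3n³ + 3n² + 5n - 1.
The coefficient of n^4 is 1.

1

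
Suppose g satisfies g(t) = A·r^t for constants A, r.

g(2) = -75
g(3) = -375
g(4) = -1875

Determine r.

5

Consecutive ratio: -375/(-75) = 5, and -1875/(-375) = 5, so r = 5.
Then A·5^2 = -75 gives A = -3, and g(t) = -3·5^t.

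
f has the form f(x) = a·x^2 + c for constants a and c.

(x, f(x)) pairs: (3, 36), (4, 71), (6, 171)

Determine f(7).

236

From f(3) = 36 and f(4) = 71: 9a + c = 36 and 16a + c = 71.
Subtracting: 7a = 35, so a = 5; then c = 36 − 5·9 = -9.
So f(x) = 5x² − 9, and f(7) = 236.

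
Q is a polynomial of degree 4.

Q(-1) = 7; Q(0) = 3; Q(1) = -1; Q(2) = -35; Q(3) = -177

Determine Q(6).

-2751

Write Q(k) = ak^4 + bk³ + ck² + dk + e; the 5 given values yield a linear system in the 5 coefficients.
Solving, Q(k) = -2k^4 - k³ + 2k² - 3k + 3.
Then Q(6) = -2751.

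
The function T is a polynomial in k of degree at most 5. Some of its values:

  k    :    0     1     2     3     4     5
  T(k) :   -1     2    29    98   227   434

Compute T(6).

737

Write T(k) = ak^5 + bk^4 + ck³ + dk² + ek + p; the 6 given values yield a linear system in the 6 coefficients.
Solving, the top 2 coefficients vanish, and T(k) = 3k³ + 3k² - 3k - 1.
Then T(6) = 737.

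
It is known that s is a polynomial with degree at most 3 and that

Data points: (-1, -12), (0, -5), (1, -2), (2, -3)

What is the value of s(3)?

-8

Write s(k) = ak³ + bk² + ck + d; the 4 given values yield a linear system in the 4 coefficients.
Solving, the leading coefficient vanishes, and s(k) = -2k² + 5k - 5.
Then s(3) = -8.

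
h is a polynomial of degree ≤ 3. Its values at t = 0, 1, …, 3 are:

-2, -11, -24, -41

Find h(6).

-116

First differences: -9, -13, -17. Second differences: -4, -4.
Level-2 differences are constant, so h has degree 2.
Fitting a degree-2 polynomial gives h(t) = -2t² - 7t - 2.
Then h(6) = -116.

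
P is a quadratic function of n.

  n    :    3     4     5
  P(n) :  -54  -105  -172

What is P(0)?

3

Write P(n) = an² + bn + c; the 3 given values yield a linear system in the 3 coefficients.
Solving, P(n) = -8n² + 5n + 3.
The constant term is P(0) = 3.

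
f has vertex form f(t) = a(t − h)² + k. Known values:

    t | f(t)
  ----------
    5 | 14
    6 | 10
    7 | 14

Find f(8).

26

First differences -4, 4; second difference 8 = 2a, so a = 4.
Expanding, the t-coefficient is −2ah = -8h; matching it to the data gives h = 6, and then k = 10.
So f(t) = 4(t − 6)² + 10.
f(8) = 4·2² + 10 = 26.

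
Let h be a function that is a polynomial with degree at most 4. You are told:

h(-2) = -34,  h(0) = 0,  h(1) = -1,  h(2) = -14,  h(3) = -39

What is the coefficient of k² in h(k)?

-6

Write h(k) = ak^4 + bk³ + ck² + dk + e; the 5 given values yield a linear system in the 5 coefficients.
Solving, the top 2 coefficients vanish, and h(k) = -6k² + 5k.
The coefficient of k² is -6.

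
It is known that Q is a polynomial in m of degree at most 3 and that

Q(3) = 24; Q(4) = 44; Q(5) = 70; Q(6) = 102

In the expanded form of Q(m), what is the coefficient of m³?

0

First differences: 20, 26, 32. Second differences: 6, 6.
Level-2 differences are constant, so Q has degree 2.
Fitting a degree-2 polynomial gives Q(m) = 3m² - m.
The coefficient of m³ is 0.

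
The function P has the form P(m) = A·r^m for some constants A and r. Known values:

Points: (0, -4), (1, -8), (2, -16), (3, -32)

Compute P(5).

-128

Consecutive ratio: -8/(-4) = 2, and -16/(-8) = 2, so r = 2.
Then A·2^0 = -4 gives A = -4, and P(m) = -4·2^m.
P(5) = -4·2^5 = -128.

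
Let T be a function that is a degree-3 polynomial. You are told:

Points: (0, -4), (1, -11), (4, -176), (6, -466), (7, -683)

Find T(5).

Write T(n) = an³ + bn² + cn + d; the 5 given values yield a linear system in the 4 coefficients.
Solving, T(n) = -n³ - 7n² + n - 4.
Then T(5) = -299.

-299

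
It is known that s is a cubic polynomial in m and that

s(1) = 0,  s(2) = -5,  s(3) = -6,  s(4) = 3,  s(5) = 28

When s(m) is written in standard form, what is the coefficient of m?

0

Write s(m) = am³ + bm² + cm + d; the 5 given values yield a linear system in the 4 coefficients.
Solving, s(m) = m³ - 4m² + 3.
The coefficient of m is 0.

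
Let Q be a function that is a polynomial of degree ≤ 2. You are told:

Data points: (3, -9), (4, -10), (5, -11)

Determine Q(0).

-6

First differences: -1, -1.
Level-1 differences are constant, so Q has degree 1.
Fitting a degree-1 polynomial gives Q(k) = -k - 6.
Then Q(0) = -6.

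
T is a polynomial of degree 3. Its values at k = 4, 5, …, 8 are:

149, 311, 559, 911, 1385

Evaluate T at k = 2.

11

First differences: 162, 248, 352, 474. Second differences: 86, 104, 122. Third differences: 18, 18.
Level-3 differences are constant, so T has degree 3.
Fitting a degree-3 polynomial gives T(k) = 3k³ - 2k² - 3k + 1.
Then T(2) = 11.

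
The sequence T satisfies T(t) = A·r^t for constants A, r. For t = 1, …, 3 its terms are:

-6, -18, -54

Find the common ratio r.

Consecutive ratio: -18/(-6) = 3, and -54/(-18) = 3, so r = 3.
Then A·3^1 = -6 gives A = -2, and T(t) = -2·3^t.

3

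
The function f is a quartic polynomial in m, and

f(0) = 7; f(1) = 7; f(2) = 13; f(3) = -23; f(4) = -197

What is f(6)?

-1583

Write f(m) = am^4 + bm³ + cm² + dm + e; the 5 given values yield a linear system in the 5 coefficients.
Solving, f(m) = -2m^4 + 4m³ + 5m² - 7m + 7.
Then f(6) = -1583.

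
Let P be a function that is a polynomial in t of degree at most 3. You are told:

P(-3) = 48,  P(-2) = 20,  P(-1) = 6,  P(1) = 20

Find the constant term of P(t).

Write P(t) = at³ + bt² + ct + d; the 4 given values yield a linear system in the 4 coefficients.
Solving, the leading coefficient vanishes, and P(t) = 7t² + 7t + 6.
The constant term is P(0) = 6.

6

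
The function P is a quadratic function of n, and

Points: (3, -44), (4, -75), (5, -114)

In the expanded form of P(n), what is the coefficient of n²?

-4

Write P(n) = an² + bn + c; the 3 given values yield a linear system in the 3 coefficients.
Solving, P(n) = -4n² - 3n + 1.
The coefficient of n² is -4.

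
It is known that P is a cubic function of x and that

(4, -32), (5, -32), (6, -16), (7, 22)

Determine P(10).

Write P(x) = ax³ + bx² + cx + d; the 4 given values yield a linear system in the 4 coefficients.
Solving, P(x) = x³ - 7x² + 2x + 8.
Then P(10) = 328.

328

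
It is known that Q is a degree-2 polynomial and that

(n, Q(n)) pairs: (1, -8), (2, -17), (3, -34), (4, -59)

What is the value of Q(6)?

First differences: -9, -17, -25. Second differences: -8, -8.
Level-2 differences are constant, so Q has degree 2.
Fitting a degree-2 polynomial gives Q(n) = -4n² + 3n - 7.
Then Q(6) = -133.

-133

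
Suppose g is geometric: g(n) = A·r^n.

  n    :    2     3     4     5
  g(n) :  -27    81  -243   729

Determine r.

-3

Consecutive ratio: 81/(-27) = -3, and -243/81 = -3, so r = -3.
Then A·(-3)^2 = -27 gives A = -3, and g(n) = -3·(-3)^n.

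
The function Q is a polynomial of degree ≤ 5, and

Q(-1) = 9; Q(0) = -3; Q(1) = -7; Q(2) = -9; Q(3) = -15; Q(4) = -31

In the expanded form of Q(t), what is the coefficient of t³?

-1

Write Q(t) = at^5 + bt^4 + ct³ + dt² + et + p; the 6 given values yield a linear system in the 6 coefficients.
Solving, the top 2 coefficients vanish, and Q(t) = -t³ + 4t² - 7t - 3.
The coefficient of t³ is -1.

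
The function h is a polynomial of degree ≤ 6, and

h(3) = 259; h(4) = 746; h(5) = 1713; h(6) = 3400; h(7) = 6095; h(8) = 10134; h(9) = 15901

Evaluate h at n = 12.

48130

First differences: 487, 967, 1687, 2695, 4039, 5767. Second differences: 480, 720, 1008, 1344, 1728. Third differences: 240, 288, 336, 384. Fourth differences: 48, 48, 48.
Level-4 differences are constant, so h has degree 4.
Fitting a degree-4 polynomial gives h(n) = 2n^4 + 4n³ - 2n² + 3n - 2.
Then h(12) = 48130.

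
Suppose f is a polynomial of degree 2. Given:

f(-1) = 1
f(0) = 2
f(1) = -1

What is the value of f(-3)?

Write f(n) = an² + bn + c; the 3 given values yield a linear system in the 3 coefficients.
Solving, f(n) = -2n² - n + 2.
Then f(-3) = -13.

-13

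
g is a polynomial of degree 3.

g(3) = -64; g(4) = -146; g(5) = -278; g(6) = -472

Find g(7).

-740

Write g(x) = ax³ + bx² + cx + d; the 4 given values yield a linear system in the 4 coefficients.
Solving, g(x) = -2x³ - x² - x + 2.
Then g(7) = -740.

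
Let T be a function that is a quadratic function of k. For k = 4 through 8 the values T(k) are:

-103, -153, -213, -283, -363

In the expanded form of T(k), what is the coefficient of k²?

Write T(k) = ak² + bk + c; the 5 given values yield a linear system in the 3 coefficients.
Solving, T(k) = -5k² - 5k - 3.
The coefficient of k² is -5.

-5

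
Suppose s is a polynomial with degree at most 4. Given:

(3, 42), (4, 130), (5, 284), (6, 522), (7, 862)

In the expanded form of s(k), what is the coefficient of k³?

First differences: 88, 154, 238, 340. Second differences: 66, 84, 102. Third differences: 18, 18.
Level-3 differences are constant, so s has degree 3.
Fitting a degree-3 polynomial gives s(k) = 3k³ - 3k² - 2k - 6.
The coefficient of k³ is 3.

3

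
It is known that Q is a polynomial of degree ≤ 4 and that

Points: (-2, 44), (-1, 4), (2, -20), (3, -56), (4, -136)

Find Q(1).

Write Q(n) = an^4 + bn³ + cn² + dn + e; the 5 given values yield a linear system in the 5 coefficients.
Solving, the leading coefficient vanishes, and Q(n) = -3n³ + 5n² - 4n - 8.
Then Q(1) = -10.

-10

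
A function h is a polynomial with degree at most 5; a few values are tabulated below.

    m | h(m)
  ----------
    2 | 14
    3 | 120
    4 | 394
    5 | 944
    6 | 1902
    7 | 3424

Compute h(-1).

-16

First differences: 106, 274, 550, 958, 1522. Second differences: 168, 276, 408, 564. Third differences: 108, 132, 156. Fourth differences: 24, 24.
Level-4 differences are constant, so h has degree 4.
Fitting a degree-4 polynomial gives h(m) = m^4 + 4m³ - 7m² - 6.
Then h(-1) = -16.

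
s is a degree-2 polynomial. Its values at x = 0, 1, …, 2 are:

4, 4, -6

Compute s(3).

-26

Write s(x) = ax² + bx + c; the 3 given values yield a linear system in the 3 coefficients.
Solving, s(x) = -5x² + 5x + 4.
Then s(3) = -26.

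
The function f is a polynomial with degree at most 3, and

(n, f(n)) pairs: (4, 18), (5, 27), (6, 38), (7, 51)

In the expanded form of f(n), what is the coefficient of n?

0

First differences: 9, 11, 13. Second differences: 2, 2.
Level-2 differences are constant, so f has degree 2.
Fitting a degree-2 polynomial gives f(n) = n² + 2.
The coefficient of n is 0.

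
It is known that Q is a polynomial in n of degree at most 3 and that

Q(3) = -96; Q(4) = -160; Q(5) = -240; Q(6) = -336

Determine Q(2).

-48

Write Q(n) = an³ + bn² + cn + d; the 4 given values yield a linear system in the 4 coefficients.
Solving, the leading coefficient vanishes, and Q(n) = -8n² - 8n.
Then Q(2) = -48.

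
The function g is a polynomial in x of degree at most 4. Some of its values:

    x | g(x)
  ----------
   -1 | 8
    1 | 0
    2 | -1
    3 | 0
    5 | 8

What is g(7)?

24

Write g(x) = ax^4 + bx³ + cx² + dx + e; the 5 given values yield a linear system in the 5 coefficients.
Solving, the top 2 coefficients vanish, and g(x) = x² - 4x + 3.
Then g(7) = 24.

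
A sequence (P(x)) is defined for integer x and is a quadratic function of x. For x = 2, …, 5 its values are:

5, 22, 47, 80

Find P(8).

Write P(x) = ax² + bx + c; the 4 given values yield a linear system in the 3 coefficients.
Solving, P(x) = 4x² - 3x - 5.
Then P(8) = 227.

227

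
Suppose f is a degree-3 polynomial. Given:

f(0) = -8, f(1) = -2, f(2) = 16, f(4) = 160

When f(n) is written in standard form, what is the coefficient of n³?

3

Write f(n) = an³ + bn² + cn + d; the 4 given values yield a linear system in the 4 coefficients.
Solving, f(n) = 3n³ - 3n² + 6n - 8.
The coefficient of n³ is 3.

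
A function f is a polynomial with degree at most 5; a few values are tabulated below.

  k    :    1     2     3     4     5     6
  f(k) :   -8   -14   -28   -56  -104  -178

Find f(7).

Write f(k) = ak^5 + bk^4 + ck³ + dk² + ek + p; the 6 given values yield a linear system in the 6 coefficients.
Solving, the top 2 coefficients vanish, and f(k) = -k³ + 2k² - 5k - 4.
Then f(7) = -284.

-284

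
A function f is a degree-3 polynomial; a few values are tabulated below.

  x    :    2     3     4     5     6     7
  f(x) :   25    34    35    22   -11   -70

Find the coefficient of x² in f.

5

Write f(x) = ax³ + bx² + cx + d; the 6 given values yield a linear system in the 4 coefficients.
Solving, f(x) = -x³ + 5x² + 3x + 7.
The coefficient of x² is 5.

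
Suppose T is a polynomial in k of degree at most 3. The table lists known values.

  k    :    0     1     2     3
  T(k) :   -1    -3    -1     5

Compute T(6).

First differences: -2, 2, 6. Second differences: 4, 4.
Level-2 differences are constant, so T has degree 2.
Fitting a degree-2 polynomial gives T(k) = 2k² - 4k - 1.
Then T(6) = 47.

47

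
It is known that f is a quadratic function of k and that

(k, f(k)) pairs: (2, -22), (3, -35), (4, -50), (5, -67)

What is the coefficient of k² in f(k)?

-1

First differences: -13, -15, -17. Second differences: -2, -2.
Level-2 differences are constant, so f has degree 2.
Fitting a degree-2 polynomial gives f(k) = -k² - 8k - 2.
The coefficient of k² is -1.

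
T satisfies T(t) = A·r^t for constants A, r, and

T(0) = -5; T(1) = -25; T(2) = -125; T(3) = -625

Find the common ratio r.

Consecutive ratio: -25/(-5) = 5, and -125/(-25) = 5, so r = 5.
Then A·5^0 = -5 gives A = -5, and T(t) = -5·5^t.

5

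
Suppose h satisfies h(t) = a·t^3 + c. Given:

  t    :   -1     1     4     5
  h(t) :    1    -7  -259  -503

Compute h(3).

-111

From h(-1) = 1 and h(1) = -7: -1a + c = 1 and 1a + c = -7.
Subtracting: 2a = -8, so a = -4; then c = 1 − (-4)·(-1) = -3.
So h(t) = -4t³ − 3, and h(3) = -111.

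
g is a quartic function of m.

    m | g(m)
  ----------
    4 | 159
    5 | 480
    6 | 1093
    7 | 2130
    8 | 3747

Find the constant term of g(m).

Write g(m) = am^4 + bm³ + cm² + dm + e; the 5 given values yield a linear system in the 5 coefficients.
Solving, g(m) = m^4 - 5m² - 3m - 5.
The constant term is g(0) = -5.

-5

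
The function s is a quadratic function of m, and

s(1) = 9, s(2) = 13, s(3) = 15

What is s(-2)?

-15

Write s(m) = am² + bm + c; the 3 given values yield a linear system in the 3 coefficients.
Solving, s(m) = -m² + 7m + 3.
Then s(-2) = -15.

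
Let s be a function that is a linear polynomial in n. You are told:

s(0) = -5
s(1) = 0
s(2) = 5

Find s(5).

20

Write s(n) = an + b; the 3 given values yield a linear system in the 2 coefficients.
Solving, s(n) = 5n - 5.
Then s(5) = 20.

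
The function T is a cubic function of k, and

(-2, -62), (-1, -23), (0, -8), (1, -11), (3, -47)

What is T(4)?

-68

Write T(k) = ak³ + bk² + ck + d; the 5 given values yield a linear system in the 4 coefficients.
Solving, T(k) = k³ - 9k² + 5k - 8.
Then T(4) = -68.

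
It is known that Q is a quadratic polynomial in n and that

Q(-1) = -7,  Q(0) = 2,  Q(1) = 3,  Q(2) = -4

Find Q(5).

First differences: 9, 1, -7. Second differences: -8, -8.
Level-2 differences are constant, so Q has degree 2.
Fitting a degree-2 polynomial gives Q(n) = -4n² + 5n + 2.
Then Q(5) = -73.

-73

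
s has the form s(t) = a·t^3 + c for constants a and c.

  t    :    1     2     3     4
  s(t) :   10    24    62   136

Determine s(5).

258

From s(1) = 10 and s(2) = 24: 1a + c = 10 and 8a + c = 24.
Subtracting: 7a = 14, so a = 2; then c = 10 − 2·1 = 8.
So s(t) = 2t³ + 8, and s(5) = 258.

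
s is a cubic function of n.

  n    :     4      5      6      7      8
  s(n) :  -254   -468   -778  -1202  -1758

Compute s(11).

First differences: -214, -310, -424, -556. Second differences: -96, -114, -132. Third differences: -18, -18.
Level-3 differences are constant, so s has degree 3.
Fitting a degree-3 polynomial gives s(n) = -3n³ - 3n² - 4n + 2.
Then s(11) = -4398.

-4398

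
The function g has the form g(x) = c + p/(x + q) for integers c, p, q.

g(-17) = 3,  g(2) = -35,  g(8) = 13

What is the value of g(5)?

25

(g(x) − c)(x + q) = p for each data point; the three points give a linear system in c and q, then p follows.
Solving: c = 5, q = -3, p = 40, so g(x) = 5 + 40/(x − 3).
Then g(5) = 5 + 40/2 = 25.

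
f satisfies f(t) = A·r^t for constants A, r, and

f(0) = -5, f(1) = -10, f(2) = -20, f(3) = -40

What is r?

Consecutive ratio: -10/(-5) = 2, and -20/(-10) = 2, so r = 2.
Then A·2^0 = -5 gives A = -5, and f(t) = -5·2^t.

2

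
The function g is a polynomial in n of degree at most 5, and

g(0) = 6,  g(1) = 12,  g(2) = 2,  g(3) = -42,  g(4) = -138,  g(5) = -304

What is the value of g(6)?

-558

Write g(n) = an^5 + bn^4 + cn³ + dn² + en + p; the 6 given values yield a linear system in the 6 coefficients.
Solving, the top 2 coefficients vanish, and g(n) = -3n³ + n² + 8n + 6.
Then g(6) = -558.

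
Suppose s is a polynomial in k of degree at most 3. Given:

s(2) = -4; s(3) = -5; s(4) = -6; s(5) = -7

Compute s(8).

Write s(k) = ak³ + bk² + ck + d; the 4 given values yield a linear system in the 4 coefficients.
Solving, the top 2 coefficients vanish, and s(k) = -k - 2.
Then s(8) = -10.

-10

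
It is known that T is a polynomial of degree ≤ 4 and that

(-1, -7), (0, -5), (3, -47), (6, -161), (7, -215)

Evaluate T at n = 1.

-11

Write T(n) = an^4 + bn³ + cn² + dn + e; the 5 given values yield a linear system in the 5 coefficients.
Solving, the top 2 coefficients vanish, and T(n) = -4n² - 2n - 5.
Then T(1) = -11.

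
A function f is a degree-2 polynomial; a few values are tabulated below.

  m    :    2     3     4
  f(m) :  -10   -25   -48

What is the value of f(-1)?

-13

Write f(m) = am² + bm + c; the 3 given values yield a linear system in the 3 coefficients.
Solving, f(m) = -4m² + 5m - 4.
Then f(-1) = -13.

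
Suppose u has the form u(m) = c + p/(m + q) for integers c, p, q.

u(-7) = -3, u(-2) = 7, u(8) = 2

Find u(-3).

(u(m) − c)(m + q) = p for each data point; the three points give a linear system in c and q, then p follows.
Solving: c = 1, q = 4, p = 12, so u(m) = 1 + 12/(m + 4).
Then u(-3) = 1 + 12/1 = 13.

13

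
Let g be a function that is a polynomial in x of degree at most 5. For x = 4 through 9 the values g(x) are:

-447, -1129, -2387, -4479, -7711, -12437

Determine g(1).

First differences: -682, -1258, -2092, -3232, -4726. Second differences: -576, -834, -1140, -1494. Third differences: -258, -306, -354. Fourth differences: -48, -48.
Level-4 differences are constant, so g has degree 4.
Fitting a degree-4 polynomial gives g(x) = -2x^4 + x³ - x² + 4x + 1.
Then g(1) = 3.

3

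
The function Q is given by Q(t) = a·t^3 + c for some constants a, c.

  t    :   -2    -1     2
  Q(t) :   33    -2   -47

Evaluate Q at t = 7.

From Q(-2) = 33 and Q(-1) = -2: -8a + c = 33 and -1a + c = -2.
Subtracting: 7a = -35, so a = -5; then c = 33 − (-5)·(-8) = -7.
So Q(t) = -5t³ − 7, and Q(7) = -1722.

-1722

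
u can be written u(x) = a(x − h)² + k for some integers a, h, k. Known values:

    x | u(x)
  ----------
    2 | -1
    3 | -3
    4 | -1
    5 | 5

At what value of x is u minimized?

First differences -2, 2, 6; second difference 4 = 2a, so a = 2.
Expanding, the x-coefficient is −2ah = -4h; matching it to the data gives h = 3, and then k = -3.
So u(x) = 2(x − 3)² − 3.
Hence h = 3.

3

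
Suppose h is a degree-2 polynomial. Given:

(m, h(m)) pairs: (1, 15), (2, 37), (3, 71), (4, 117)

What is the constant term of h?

5

First differences: 22, 34, 46. Second differences: 12, 12.
Level-2 differences are constant, so h has degree 2.
Fitting a degree-2 polynomial gives h(m) = 6m² + 4m + 5.
The constant term is h(0) = 5.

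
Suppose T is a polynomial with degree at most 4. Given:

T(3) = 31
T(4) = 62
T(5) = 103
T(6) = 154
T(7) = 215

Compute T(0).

Write T(t) = at^4 + bt³ + ct² + dt + e; the 5 given values yield a linear system in the 5 coefficients.
Solving, the top 2 coefficients vanish, and T(t) = 5t² - 4t - 2.
Then T(0) = -2.

-2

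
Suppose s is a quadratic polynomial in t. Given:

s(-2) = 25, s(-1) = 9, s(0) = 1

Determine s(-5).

Write s(t) = at² + bt + c; the 3 given values yield a linear system in the 3 coefficients.
Solving, s(t) = 4t² - 4t + 1.
Then s(-5) = 121.

121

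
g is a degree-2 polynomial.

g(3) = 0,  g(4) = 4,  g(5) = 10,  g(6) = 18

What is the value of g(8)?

First differences: 4, 6, 8. Second differences: 2, 2.
Level-2 differences are constant, so g has degree 2.
Fitting a degree-2 polynomial gives g(x) = x² - 3x.
Then g(8) = 40.

40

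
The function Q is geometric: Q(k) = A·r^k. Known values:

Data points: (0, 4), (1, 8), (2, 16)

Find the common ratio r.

Consecutive ratio: 8/4 = 2, and 16/8 = 2, so r = 2.
Then A·2^0 = 4 gives A = 4, and Q(k) = 4·2^k.

2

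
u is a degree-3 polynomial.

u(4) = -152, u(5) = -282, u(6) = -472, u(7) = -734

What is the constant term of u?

Write u(t) = at³ + bt² + ct + d; the 4 given values yield a linear system in the 4 coefficients.
Solving, u(t) = -2t³ - 8t + 8.
The constant term is u(0) = 8.

8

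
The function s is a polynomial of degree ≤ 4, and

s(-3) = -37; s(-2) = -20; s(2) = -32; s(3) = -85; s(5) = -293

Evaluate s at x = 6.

-460

Write s(x) = ax^4 + bx³ + cx² + dx + e; the 5 given values yield a linear system in the 5 coefficients.
Solving, the leading coefficient vanishes, and s(x) = -x³ - 7x² + x + 2.
Then s(6) = -460.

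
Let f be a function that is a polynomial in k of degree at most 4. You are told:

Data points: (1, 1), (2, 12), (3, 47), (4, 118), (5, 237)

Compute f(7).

First differences: 11, 35, 71, 119. Second differences: 24, 36, 48. Third differences: 12, 12.
Level-3 differences are constant, so f has degree 3.
Fitting a degree-3 polynomial gives f(k) = 2k³ - 3k + 2.
Then f(7) = 667.

667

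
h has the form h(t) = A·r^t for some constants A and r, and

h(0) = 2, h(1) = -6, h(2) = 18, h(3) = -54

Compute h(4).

162

Consecutive ratio: -6/2 = -3, and 18/(-6) = -3, so r = -3.
Then A·(-3)^0 = 2 gives A = 2, and h(t) = 2·(-3)^t.
h(4) = 2·(-3)^4 = 162.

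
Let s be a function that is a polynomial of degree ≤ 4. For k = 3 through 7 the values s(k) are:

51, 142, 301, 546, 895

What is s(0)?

6

First differences: 91, 159, 245, 349. Second differences: 68, 86, 104. Third differences: 18, 18.
Level-3 differences are constant, so s has degree 3.
Fitting a degree-3 polynomial gives s(k) = 3k³ - 2k² - 6k + 6.
Then s(0) = 6.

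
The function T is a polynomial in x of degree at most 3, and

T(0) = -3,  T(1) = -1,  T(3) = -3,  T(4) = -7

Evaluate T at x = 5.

Write T(x) = ax³ + bx² + cx + d; the 4 given values yield a linear system in the 4 coefficients.
Solving, the leading coefficient vanishes, and T(x) = -x² + 3x - 3.
Then T(5) = -13.

-13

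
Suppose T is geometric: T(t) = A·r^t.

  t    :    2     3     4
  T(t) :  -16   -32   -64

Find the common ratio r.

2

Consecutive ratio: -32/(-16) = 2, and -64/(-32) = 2, so r = 2.
Then A·2^2 = -16 gives A = -4, and T(t) = -4·2^t.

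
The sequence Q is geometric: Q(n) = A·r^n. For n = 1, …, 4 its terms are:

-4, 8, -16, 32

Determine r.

Consecutive ratio: 8/(-4) = -2, and -16/8 = -2, so r = -2.
Then A·(-2)^1 = -4 gives A = 2, and Q(n) = 2·(-2)^n.

-2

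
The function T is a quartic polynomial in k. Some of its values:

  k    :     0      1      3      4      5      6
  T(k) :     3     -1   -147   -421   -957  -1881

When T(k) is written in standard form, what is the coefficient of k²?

2

Write T(k) = ak^4 + bk³ + ck² + dk + e; the 6 given values yield a linear system in the 5 coefficients.
Solving, T(k) = -k^4 - 3k³ + 2k² - 2k + 3.
The coefficient of k² is 2.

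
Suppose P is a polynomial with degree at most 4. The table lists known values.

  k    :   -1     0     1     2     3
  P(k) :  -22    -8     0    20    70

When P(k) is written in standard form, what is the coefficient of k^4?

Write P(k) = ak^4 + bk³ + ck² + dk + e; the 5 given values yield a linear system in the 5 coefficients.
Solving, the leading coefficient vanishes, and P(k) = 3k³ - 3k² + 8k - 8.
The coefficient of k^4 is 0.

0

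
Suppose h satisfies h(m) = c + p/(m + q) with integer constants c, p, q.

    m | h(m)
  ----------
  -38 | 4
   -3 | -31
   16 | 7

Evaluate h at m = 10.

8

(h(m) − c)(m + q) = p for each data point; the three points give a linear system in c and q, then p follows.
Solving: c = 5, q = 2, p = 36, so h(m) = 5 + 36/(m + 2).
Then h(10) = 5 + 36/12 = 8.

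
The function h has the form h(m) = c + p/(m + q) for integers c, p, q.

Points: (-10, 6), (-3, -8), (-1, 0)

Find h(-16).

(h(m) − c)(m + q) = p for each data point; the three points give a linear system in c and q, then p follows.
Solving: c = 4, q = 4, p = -12, so h(m) = 4 − 12/(m + 4).
Then h(-16) = 4 − 12/(-12) = 5.

5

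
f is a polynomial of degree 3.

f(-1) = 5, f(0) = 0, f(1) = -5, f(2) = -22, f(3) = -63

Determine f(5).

-265

Write f(k) = ak³ + bk² + ck + d; the 5 given values yield a linear system in the 4 coefficients.
Solving, f(k) = -2k³ - 3k.
Then f(5) = -265.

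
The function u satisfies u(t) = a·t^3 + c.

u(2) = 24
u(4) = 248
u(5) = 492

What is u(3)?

100

From u(2) = 24 and u(4) = 248: 8a + c = 24 and 64a + c = 248.
Subtracting: 56a = 224, so a = 4; then c = 24 − 4·8 = -8.
So u(t) = 4t³ − 8, and u(3) = 100.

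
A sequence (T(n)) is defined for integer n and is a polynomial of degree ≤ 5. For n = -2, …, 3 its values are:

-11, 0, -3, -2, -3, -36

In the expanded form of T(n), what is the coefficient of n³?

First differences: 11, -3, 1, -1, -33. Second differences: -14, 4, -2, -32. Third differences: 18, -6, -30. Fourth differences: -24, -24.
Level-4 differences are constant, so T has degree 4.
Fitting a degree-4 polynomial gives T(n) = -n^4 + n³ + 3n² - 2n - 3.
The coefficient of n³ is 1.

1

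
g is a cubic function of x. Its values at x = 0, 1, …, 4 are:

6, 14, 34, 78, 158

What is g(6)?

474

First differences: 8, 20, 44, 80. Second differences: 12, 24, 36. Third differences: 12, 12.
Level-3 differences are constant, so g has degree 3.
Fitting a degree-3 polynomial gives g(x) = 2x³ + 6x + 6.
Then g(6) = 474.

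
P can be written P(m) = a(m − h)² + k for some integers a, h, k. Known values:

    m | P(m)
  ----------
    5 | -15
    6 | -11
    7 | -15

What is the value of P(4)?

First differences 4, -4; second difference -8 = 2a, so a = -4.
Expanding, the m-coefficient is −2ah = 8h; matching it to the data gives h = 6, and then k = -11.
So P(m) = -4(m − 6)² − 11.
P(4) = -4·(-2)² − 11 = -27.

-27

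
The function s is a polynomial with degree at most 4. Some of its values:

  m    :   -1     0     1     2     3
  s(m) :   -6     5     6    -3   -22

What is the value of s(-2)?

-27

Write s(m) = am^4 + bm³ + cm² + dm + e; the 5 given values yield a linear system in the 5 coefficients.
Solving, the top 2 coefficients vanish, and s(m) = -5m² + 6m + 5.
Then s(-2) = -27.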